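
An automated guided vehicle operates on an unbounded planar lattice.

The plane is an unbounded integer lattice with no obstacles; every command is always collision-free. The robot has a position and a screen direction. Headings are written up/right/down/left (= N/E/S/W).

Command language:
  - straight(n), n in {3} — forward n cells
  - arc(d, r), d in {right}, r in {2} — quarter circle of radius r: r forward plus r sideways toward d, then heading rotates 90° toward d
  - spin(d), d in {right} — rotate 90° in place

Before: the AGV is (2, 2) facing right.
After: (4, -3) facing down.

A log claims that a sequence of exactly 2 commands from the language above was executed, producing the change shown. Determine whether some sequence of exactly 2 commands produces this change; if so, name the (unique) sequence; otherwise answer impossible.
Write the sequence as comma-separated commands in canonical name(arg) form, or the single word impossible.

key: running straight(3) before arc(right, 2) would end elsewhere — order is forced
t0: (2, 2) facing right
1. arc(right, 2) → (4, 0) facing down
2. straight(3) → (4, -3) facing down
uniquely the one of 9 2-step routes that fits.

arc(right, 2), straight(3)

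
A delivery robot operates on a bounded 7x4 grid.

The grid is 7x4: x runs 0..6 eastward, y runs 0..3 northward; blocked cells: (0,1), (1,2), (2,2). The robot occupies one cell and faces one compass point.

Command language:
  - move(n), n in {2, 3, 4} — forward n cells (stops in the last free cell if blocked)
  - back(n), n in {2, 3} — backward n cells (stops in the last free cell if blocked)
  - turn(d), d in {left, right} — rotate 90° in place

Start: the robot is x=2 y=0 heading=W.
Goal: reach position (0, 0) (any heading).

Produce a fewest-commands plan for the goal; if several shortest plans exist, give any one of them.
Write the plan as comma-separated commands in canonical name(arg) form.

initial: x=2 y=0 heading=W
t=1 move(3) ⇒ x=0 y=0 heading=W
no 0-step plan works, so 1 is optimal.

move(3)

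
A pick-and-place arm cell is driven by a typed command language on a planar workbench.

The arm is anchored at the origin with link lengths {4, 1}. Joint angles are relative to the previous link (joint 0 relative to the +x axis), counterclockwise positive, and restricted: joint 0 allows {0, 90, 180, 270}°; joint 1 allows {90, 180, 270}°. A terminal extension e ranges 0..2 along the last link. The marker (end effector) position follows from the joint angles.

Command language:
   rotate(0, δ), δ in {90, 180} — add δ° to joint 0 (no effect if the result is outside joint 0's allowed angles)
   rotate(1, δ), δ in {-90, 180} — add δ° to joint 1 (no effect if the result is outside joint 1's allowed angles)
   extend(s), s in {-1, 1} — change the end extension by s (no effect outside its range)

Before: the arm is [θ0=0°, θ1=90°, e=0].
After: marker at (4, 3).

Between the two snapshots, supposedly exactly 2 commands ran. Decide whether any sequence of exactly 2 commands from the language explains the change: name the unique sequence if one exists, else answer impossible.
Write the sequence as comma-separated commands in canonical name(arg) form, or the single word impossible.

t0: [θ0=0°, θ1=90°, e=0]
step 1 (extend(1)): [θ0=0°, θ1=90°, e=1]
step 2 (extend(1)): [θ0=0°, θ1=90°, e=2]
no other 2-command option fits: unique.

extend(1), extend(1)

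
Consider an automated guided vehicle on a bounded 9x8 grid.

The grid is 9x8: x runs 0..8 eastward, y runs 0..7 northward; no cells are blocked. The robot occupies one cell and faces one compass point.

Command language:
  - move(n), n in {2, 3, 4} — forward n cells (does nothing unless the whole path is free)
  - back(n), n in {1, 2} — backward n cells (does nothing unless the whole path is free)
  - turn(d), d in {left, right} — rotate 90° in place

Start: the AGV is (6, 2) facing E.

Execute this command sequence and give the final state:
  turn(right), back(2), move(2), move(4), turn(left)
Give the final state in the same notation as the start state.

(6, 2) facing E

start: (6, 2) facing E
step 1 (turn(right)): (6, 2) facing S
step 2 (back(2)): (6, 4) facing S
step 3 (move(2)): (6, 2) facing S
step 4 (move(4)): (6, 2) facing S
step 5 (turn(left)): (6, 2) facing E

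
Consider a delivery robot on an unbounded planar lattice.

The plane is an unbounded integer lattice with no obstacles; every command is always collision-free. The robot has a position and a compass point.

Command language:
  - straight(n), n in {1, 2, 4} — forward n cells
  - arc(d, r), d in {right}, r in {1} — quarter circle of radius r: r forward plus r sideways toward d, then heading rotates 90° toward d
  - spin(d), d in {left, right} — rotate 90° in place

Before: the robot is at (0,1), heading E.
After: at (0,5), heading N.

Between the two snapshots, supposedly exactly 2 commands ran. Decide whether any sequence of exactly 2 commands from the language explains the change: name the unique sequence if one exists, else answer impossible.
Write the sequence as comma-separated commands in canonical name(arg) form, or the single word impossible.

spin(left), straight(4)

key: position moved to (0,5) AND the heading swung to N — translation plus rotation needed
t0: at (0,1), heading E
step 1 (spin(left)): at (0,1), heading N
step 2 (straight(4)): at (0,5), heading N
no rival 2-sequence matches.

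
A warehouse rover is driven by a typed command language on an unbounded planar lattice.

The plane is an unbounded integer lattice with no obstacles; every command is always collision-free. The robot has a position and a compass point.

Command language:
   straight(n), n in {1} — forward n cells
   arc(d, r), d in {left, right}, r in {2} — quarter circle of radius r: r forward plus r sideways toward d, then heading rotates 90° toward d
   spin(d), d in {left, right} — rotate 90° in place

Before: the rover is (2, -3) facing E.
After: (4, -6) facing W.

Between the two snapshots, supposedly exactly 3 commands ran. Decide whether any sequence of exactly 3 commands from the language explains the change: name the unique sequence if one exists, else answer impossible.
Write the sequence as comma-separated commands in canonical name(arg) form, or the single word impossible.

arc(right, 2), straight(1), spin(right)

key: position moved to (4,-6) AND the heading swung to W — translation plus rotation needed
from: (2, -3) facing E
[1] after arc(right, 2): (4, -5) facing S
[2] after straight(1): (4, -6) facing S
[3] after spin(right): (4, -6) facing W
uniquely the one of 125 3-step routes that fits.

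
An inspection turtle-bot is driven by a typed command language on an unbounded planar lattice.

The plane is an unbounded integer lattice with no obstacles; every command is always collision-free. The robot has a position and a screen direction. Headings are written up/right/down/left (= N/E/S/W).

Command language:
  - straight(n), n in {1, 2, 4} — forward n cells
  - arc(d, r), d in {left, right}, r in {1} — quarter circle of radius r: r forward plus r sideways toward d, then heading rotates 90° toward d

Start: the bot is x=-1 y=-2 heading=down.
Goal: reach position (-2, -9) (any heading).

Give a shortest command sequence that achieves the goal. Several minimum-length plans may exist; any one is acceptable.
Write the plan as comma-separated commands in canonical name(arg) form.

t0: x=-1 y=-2 heading=down
t=1 straight(4) ⇒ x=-1 y=-6 heading=down
t=2 straight(2) ⇒ x=-1 y=-8 heading=down
t=3 arc(right, 1) ⇒ x=-2 y=-9 heading=left
nothing shorter than 3 reaches the goal.

straight(4), straight(2), arc(right, 1)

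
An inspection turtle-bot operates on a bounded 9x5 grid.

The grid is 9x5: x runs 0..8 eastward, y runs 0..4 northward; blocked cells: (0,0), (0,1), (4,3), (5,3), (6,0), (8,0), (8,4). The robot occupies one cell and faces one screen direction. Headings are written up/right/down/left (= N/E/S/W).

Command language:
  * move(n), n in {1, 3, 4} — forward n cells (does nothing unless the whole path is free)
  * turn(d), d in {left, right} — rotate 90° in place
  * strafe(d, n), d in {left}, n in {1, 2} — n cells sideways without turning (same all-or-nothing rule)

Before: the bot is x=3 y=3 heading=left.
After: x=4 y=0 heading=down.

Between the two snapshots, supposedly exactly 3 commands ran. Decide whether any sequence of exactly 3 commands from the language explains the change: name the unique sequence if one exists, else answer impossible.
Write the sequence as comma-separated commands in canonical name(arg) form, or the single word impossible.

key: running strafe(left, 1) before turn(left) would end elsewhere — order is forced
t0: x=3 y=3 heading=left
1. turn(left) → x=3 y=3 heading=down
2. move(3) → x=3 y=0 heading=down
3. strafe(left, 1) → x=4 y=0 heading=down
no other 3-command option fits: unique.

turn(left), move(3), strafe(left, 1)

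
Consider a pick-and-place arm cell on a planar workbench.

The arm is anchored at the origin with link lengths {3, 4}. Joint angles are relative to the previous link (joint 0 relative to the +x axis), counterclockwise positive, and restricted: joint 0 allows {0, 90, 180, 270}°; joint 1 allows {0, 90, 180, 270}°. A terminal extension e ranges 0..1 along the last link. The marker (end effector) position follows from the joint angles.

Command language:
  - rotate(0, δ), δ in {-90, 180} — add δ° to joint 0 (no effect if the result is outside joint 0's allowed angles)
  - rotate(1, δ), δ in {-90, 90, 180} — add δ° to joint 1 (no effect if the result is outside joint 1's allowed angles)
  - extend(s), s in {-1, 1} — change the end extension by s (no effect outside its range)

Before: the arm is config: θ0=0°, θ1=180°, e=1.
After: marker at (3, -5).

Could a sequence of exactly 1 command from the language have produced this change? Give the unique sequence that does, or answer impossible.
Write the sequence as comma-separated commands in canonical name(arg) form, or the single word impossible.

rotate(1, 90)

t0: config: θ0=0°, θ1=180°, e=1
[1] after rotate(1, 90): config: θ0=0°, θ1=270°, e=1
no rival 1-sequence matches.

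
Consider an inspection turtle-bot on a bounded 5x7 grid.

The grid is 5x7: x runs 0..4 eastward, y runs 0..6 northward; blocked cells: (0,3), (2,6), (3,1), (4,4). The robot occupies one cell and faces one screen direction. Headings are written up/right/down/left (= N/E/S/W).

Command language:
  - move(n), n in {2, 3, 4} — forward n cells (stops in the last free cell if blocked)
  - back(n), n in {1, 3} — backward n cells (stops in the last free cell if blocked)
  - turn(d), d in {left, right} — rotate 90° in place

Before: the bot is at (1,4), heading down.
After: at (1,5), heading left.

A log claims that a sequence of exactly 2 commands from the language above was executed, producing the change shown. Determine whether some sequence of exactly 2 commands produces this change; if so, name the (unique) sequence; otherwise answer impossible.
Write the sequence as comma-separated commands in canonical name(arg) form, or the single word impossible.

back(1), turn(right)

key: order matters: swapping back(1) and turn(right) lands elsewhere
begin: at (1,4), heading down
t=1 back(1) ⇒ at (1,5), heading down
t=2 turn(right) ⇒ at (1,5), heading left
no other 2-command option fits: unique.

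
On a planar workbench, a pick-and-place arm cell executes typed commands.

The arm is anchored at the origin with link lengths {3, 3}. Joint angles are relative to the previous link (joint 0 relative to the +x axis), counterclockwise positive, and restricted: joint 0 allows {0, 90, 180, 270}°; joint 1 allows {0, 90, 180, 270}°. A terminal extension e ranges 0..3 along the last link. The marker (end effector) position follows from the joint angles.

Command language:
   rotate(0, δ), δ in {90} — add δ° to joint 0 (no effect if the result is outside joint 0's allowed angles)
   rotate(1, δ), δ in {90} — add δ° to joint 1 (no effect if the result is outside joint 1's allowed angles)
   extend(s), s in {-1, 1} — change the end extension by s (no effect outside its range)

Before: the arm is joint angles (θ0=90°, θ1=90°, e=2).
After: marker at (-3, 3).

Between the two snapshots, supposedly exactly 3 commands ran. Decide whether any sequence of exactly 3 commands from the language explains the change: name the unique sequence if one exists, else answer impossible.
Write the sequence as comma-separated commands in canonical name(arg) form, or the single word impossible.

extend(-1), extend(-1), extend(-1)

from: joint angles (θ0=90°, θ1=90°, e=2)
t=1 extend(-1) ⇒ joint angles (θ0=90°, θ1=90°, e=1)
t=2 extend(-1) ⇒ joint angles (θ0=90°, θ1=90°, e=0)
t=3 extend(-1) ⇒ joint angles (θ0=90°, θ1=90°, e=0)
all 64 alternatives checked — unique.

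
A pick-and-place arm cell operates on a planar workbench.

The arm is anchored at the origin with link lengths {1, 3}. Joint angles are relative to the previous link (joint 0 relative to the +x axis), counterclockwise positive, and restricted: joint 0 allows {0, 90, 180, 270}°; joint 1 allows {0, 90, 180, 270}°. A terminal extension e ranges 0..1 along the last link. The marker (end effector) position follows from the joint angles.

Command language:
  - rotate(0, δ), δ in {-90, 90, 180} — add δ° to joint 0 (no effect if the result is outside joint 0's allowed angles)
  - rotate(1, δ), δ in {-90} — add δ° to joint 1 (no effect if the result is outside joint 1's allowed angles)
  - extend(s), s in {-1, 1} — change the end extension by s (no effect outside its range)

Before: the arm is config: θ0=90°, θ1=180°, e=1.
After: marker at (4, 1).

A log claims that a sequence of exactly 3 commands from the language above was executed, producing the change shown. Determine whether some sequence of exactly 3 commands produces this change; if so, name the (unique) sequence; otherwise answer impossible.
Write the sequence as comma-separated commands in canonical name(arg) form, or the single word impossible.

rotate(1, -90), rotate(1, -90), rotate(1, -90)

begin: config: θ0=90°, θ1=180°, e=1
step 1 (rotate(1, -90)): config: θ0=90°, θ1=90°, e=1
step 2 (rotate(1, -90)): config: θ0=90°, θ1=0°, e=1
step 3 (rotate(1, -90)): config: θ0=90°, θ1=270°, e=1
no rival 3-sequence matches.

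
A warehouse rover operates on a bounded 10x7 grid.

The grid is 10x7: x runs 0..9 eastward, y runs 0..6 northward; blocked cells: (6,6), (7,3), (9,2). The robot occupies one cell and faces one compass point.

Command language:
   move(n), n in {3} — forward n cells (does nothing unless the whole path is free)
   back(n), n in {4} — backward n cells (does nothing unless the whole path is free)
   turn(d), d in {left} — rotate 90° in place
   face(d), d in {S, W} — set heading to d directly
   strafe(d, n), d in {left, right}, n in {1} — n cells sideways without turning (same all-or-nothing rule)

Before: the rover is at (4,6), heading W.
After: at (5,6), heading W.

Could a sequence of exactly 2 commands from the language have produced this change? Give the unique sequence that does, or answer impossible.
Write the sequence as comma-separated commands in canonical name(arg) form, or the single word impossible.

move(3), back(4)

key: order matters: swapping move(3) and back(4) lands elsewhere
start: at (4,6), heading W
t=1 move(3) ⇒ at (1,6), heading W
t=2 back(4) ⇒ at (5,6), heading W
uniquely the one of 49 2-step routes that fits.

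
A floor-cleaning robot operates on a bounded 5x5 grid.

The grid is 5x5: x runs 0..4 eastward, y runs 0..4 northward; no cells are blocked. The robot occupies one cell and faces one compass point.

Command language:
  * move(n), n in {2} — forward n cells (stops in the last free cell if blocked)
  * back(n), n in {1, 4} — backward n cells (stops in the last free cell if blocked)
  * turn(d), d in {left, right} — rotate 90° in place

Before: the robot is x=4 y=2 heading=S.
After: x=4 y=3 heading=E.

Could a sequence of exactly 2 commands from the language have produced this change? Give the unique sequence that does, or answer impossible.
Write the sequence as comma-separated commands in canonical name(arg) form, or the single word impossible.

key: cell and facing (now E) both changed — the 2 commands mix motion and turning
t0: x=4 y=2 heading=S
t=1 back(1) ⇒ x=4 y=3 heading=S
t=2 turn(left) ⇒ x=4 y=3 heading=E
no other 2-command option fits: unique.

back(1), turn(left)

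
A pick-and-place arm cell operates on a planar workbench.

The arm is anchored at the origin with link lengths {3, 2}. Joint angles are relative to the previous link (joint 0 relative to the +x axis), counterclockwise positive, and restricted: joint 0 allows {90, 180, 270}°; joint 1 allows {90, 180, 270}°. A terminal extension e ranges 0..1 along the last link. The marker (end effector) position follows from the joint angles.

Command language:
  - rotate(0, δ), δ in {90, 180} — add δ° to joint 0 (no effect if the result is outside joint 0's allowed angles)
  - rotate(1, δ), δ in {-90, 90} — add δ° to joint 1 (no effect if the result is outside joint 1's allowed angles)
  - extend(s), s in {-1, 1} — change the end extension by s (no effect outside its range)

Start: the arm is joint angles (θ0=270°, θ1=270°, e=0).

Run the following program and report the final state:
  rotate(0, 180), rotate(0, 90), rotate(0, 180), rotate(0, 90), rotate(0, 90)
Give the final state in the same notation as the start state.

from: joint angles (θ0=270°, θ1=270°, e=0)
1. rotate(0, 180) → joint angles (θ0=90°, θ1=270°, e=0)
2. rotate(0, 90) → joint angles (θ0=180°, θ1=270°, e=0)
3. rotate(0, 180) → joint angles (θ0=180°, θ1=270°, e=0)
4. rotate(0, 90) → joint angles (θ0=270°, θ1=270°, e=0)
5. rotate(0, 90) → joint angles (θ0=270°, θ1=270°, e=0)

joint angles (θ0=270°, θ1=270°, e=0)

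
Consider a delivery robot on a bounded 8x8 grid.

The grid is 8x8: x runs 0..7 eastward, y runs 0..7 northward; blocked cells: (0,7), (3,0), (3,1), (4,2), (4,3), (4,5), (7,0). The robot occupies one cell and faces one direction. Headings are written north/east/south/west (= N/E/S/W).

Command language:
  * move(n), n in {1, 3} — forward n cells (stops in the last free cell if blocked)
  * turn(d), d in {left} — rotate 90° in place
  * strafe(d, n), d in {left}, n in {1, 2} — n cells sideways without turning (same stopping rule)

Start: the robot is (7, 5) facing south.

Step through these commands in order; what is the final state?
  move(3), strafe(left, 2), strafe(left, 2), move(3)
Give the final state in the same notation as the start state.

(7, 1) facing south

start: (7, 5) facing south
1. move(3) → (7, 2) facing south
2. strafe(left, 2) → (7, 2) facing south
3. strafe(left, 2) → (7, 2) facing south
4. move(3) → (7, 1) facing south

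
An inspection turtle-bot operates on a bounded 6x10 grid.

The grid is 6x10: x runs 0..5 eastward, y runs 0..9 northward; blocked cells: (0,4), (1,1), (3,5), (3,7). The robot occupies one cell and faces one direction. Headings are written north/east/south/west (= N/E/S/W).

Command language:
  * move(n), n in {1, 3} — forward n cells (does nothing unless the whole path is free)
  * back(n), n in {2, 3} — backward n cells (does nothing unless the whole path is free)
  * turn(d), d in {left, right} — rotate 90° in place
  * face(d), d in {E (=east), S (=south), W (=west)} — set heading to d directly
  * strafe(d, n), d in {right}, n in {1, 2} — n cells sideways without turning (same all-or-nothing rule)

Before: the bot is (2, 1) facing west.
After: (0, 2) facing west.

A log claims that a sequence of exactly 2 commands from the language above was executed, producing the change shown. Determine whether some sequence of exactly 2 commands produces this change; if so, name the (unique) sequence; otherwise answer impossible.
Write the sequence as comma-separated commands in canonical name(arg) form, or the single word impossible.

impossible

no 2-step route produces this change.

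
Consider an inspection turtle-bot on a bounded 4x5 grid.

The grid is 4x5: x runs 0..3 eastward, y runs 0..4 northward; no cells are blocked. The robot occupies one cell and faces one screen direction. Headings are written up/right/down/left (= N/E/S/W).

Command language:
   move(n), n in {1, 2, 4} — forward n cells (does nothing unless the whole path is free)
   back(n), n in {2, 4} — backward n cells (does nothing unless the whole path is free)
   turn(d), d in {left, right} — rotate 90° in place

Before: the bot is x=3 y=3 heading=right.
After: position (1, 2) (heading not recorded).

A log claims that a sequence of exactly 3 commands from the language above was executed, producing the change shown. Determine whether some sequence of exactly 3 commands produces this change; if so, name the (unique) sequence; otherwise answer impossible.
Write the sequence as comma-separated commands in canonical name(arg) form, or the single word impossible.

key: running move(1) before back(2) would end elsewhere — order is forced
t0: x=3 y=3 heading=right
1. back(2) → x=1 y=3 heading=right
2. turn(right) → x=1 y=3 heading=down
3. move(1) → x=1 y=2 heading=down
uniquely the one of 343 3-step routes that fits.

back(2), turn(right), move(1)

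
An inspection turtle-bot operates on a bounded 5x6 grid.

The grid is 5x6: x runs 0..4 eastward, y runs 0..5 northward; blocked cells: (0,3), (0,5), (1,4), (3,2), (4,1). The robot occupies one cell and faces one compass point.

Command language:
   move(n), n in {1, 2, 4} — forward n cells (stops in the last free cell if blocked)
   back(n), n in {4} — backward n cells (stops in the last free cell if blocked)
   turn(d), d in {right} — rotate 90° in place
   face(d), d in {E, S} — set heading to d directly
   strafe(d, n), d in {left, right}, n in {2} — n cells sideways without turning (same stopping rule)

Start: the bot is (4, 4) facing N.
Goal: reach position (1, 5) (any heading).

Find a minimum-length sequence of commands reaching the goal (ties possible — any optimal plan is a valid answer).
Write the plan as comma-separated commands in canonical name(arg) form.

start: (4, 4) facing N
[1] after turn(right): (4, 4) facing E
[2] after strafe(left, 2): (4, 5) facing E
[3] after back(4): (1, 5) facing E
no 2-step plan works, so 3 is optimal.

turn(right), strafe(left, 2), back(4)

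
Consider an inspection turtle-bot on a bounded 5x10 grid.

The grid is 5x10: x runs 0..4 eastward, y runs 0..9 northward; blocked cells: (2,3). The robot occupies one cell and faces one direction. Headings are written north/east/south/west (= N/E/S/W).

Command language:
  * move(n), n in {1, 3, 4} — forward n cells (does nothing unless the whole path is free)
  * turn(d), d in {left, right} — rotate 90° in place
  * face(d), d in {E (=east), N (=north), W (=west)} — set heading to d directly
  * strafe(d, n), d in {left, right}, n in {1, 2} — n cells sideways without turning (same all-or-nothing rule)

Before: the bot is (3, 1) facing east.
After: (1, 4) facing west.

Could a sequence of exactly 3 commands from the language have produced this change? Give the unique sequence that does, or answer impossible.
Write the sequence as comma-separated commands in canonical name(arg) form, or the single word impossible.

every 3-command combo misses the target.

impossible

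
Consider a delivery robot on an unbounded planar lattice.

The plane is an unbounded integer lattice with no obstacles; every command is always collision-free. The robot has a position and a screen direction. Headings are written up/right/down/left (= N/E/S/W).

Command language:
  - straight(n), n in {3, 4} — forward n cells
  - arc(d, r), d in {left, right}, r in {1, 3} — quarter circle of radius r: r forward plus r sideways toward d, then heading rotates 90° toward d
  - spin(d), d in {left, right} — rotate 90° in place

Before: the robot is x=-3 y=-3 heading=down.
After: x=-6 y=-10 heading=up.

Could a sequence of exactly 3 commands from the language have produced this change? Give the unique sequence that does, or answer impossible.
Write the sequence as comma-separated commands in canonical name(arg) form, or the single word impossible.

key: order matters: swapping straight(4) and spin(right) lands elsewhere
begin: x=-3 y=-3 heading=down
step 1 (straight(4)): x=-3 y=-7 heading=down
step 2 (arc(right, 3)): x=-6 y=-10 heading=left
step 3 (spin(right)): x=-6 y=-10 heading=up
all 512 alternatives checked — unique.

straight(4), arc(right, 3), spin(right)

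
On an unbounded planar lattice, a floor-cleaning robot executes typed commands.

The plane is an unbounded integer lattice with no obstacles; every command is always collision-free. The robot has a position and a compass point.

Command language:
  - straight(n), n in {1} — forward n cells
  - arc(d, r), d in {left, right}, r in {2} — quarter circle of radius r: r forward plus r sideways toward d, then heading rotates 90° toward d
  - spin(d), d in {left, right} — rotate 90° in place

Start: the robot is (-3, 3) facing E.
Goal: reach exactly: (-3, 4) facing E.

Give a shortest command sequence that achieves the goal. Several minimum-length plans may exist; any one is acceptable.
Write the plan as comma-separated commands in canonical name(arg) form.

t0: (-3, 3) facing E
[1] after spin(left): (-3, 3) facing N
[2] after straight(1): (-3, 4) facing N
[3] after spin(right): (-3, 4) facing E
nothing shorter than 3 reaches the goal.

spin(left), straight(1), spin(right)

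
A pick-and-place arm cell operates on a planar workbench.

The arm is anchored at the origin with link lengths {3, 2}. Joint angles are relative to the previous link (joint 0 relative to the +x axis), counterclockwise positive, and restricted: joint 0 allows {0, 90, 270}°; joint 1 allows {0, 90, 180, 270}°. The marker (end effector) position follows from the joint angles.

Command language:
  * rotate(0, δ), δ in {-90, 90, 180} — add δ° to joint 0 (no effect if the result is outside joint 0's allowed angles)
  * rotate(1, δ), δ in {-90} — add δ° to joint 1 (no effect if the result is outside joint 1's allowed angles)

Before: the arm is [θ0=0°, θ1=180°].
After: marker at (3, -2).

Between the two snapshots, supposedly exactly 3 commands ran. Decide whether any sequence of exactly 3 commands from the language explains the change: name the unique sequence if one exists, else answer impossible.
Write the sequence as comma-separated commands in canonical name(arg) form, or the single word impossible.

initial: [θ0=0°, θ1=180°]
step 1 (rotate(1, -90)): [θ0=0°, θ1=90°]
step 2 (rotate(1, -90)): [θ0=0°, θ1=0°]
step 3 (rotate(1, -90)): [θ0=0°, θ1=270°]
no rival 3-sequence matches.

rotate(1, -90), rotate(1, -90), rotate(1, -90)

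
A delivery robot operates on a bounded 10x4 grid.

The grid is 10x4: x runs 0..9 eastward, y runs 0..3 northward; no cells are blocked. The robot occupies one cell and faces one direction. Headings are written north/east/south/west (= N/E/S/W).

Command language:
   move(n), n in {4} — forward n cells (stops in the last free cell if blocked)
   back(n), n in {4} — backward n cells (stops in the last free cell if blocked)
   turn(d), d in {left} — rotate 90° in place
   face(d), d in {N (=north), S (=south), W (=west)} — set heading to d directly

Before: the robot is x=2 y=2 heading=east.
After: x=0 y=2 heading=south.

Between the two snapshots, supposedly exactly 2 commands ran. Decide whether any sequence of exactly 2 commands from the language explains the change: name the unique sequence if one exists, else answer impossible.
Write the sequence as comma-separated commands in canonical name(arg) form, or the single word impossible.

key: cell and facing (now S) both changed — the 2 commands mix motion and turning
start: x=2 y=2 heading=east
t=1 back(4) ⇒ x=0 y=2 heading=east
t=2 face(S) ⇒ x=0 y=2 heading=south
no rival 2-sequence matches.

back(4), face(S)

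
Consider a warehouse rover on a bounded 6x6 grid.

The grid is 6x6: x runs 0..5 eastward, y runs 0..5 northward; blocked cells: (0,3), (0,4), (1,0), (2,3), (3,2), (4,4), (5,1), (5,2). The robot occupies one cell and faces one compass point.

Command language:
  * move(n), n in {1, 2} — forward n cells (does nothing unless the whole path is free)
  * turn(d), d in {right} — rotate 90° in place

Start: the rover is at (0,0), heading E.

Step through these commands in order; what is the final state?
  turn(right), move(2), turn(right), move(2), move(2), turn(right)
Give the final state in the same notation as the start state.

initial: at (0,0), heading E
1. turn(right) → at (0,0), heading S
2. move(2) → at (0,0), heading S
3. turn(right) → at (0,0), heading W
4. move(2) → at (0,0), heading W
5. move(2) → at (0,0), heading W
6. turn(right) → at (0,0), heading N

at (0,0), heading N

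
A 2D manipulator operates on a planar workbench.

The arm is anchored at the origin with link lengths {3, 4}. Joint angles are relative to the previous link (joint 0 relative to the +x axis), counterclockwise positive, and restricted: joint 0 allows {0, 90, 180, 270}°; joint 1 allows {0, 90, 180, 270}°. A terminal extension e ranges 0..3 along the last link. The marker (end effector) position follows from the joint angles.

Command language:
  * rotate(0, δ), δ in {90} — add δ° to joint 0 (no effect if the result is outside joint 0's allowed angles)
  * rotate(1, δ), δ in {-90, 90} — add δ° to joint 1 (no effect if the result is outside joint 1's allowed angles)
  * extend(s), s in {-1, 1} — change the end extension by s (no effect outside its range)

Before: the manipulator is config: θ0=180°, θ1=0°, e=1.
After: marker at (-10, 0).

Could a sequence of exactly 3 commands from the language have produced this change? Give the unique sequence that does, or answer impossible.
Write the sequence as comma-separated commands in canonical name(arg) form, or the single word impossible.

extend(1), extend(1), extend(1)

start: config: θ0=180°, θ1=0°, e=1
1. extend(1) → config: θ0=180°, θ1=0°, e=2
2. extend(1) → config: θ0=180°, θ1=0°, e=3
3. extend(1) → config: θ0=180°, θ1=0°, e=3
all 125 alternatives checked — unique.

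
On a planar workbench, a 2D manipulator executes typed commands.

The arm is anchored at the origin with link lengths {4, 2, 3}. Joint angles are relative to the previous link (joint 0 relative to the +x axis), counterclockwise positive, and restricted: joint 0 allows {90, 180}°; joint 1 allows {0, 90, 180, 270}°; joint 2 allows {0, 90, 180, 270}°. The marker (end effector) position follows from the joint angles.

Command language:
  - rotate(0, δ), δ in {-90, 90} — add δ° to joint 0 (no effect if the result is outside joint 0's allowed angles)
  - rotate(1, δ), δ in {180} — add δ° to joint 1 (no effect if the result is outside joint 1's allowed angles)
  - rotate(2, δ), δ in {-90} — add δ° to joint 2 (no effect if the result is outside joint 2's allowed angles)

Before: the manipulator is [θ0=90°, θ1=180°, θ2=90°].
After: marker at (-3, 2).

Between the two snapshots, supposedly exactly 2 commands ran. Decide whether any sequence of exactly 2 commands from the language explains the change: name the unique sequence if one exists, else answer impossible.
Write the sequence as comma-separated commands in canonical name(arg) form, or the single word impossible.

rotate(2, -90), rotate(2, -90)

start: [θ0=90°, θ1=180°, θ2=90°]
t=1 rotate(2, -90) ⇒ [θ0=90°, θ1=180°, θ2=0°]
t=2 rotate(2, -90) ⇒ [θ0=90°, θ1=180°, θ2=270°]
uniquely the one of 16 2-step routes that fits.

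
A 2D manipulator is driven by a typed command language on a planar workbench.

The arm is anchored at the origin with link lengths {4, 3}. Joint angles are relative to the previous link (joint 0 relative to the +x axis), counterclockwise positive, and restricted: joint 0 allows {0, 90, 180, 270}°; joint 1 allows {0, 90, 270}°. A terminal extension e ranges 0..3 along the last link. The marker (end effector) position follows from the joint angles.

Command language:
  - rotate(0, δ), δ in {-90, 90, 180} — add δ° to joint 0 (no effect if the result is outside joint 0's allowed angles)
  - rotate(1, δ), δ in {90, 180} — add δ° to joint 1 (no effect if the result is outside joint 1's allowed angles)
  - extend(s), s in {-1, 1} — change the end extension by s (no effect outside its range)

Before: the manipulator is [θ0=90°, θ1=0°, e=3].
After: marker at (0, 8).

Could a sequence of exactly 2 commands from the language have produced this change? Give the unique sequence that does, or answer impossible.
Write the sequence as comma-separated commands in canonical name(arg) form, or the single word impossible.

extend(-1), extend(-1)

t0: [θ0=90°, θ1=0°, e=3]
[1] after extend(-1): [θ0=90°, θ1=0°, e=2]
[2] after extend(-1): [θ0=90°, θ1=0°, e=1]
all 49 alternatives checked — unique.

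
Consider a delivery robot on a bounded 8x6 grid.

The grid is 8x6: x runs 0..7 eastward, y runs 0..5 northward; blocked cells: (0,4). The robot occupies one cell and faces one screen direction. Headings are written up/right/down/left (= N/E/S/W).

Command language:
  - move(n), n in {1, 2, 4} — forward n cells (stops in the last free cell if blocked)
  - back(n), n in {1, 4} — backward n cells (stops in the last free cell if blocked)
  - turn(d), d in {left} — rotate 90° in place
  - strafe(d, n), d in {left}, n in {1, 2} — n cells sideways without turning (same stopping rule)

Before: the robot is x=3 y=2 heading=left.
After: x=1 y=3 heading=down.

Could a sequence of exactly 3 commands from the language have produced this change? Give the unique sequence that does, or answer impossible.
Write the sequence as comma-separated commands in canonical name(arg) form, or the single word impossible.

move(2), turn(left), back(1)

key: running back(1) before move(2) would end elsewhere — order is forced
from: x=3 y=2 heading=left
step 1 (move(2)): x=1 y=2 heading=left
step 2 (turn(left)): x=1 y=2 heading=down
step 3 (back(1)): x=1 y=3 heading=down
no rival 3-sequence matches.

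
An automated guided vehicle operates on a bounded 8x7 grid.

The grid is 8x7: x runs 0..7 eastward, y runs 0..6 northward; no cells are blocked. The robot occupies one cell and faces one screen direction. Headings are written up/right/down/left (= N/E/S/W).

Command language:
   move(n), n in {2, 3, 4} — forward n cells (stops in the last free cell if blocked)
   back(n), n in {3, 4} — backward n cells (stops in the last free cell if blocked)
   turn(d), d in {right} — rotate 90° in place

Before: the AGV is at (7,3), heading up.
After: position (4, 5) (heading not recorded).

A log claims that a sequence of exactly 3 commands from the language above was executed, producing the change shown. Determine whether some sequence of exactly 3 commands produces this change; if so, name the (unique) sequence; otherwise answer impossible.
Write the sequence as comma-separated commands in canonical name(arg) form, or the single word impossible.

key: running back(3) before move(2) would end elsewhere — order is forced
begin: at (7,3), heading up
t=1 move(2) ⇒ at (7,5), heading up
t=2 turn(right) ⇒ at (7,5), heading right
t=3 back(3) ⇒ at (4,5), heading right
uniquely the one of 216 3-step routes that fits.

move(2), turn(right), back(3)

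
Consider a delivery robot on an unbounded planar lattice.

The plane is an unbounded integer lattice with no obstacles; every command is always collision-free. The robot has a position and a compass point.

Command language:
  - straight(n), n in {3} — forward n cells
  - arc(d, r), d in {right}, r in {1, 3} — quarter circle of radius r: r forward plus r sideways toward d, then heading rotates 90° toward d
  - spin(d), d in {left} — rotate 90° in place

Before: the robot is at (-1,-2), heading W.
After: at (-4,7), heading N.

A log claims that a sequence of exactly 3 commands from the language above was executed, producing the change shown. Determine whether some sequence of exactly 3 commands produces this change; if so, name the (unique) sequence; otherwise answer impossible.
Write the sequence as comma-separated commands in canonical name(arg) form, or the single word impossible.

arc(right, 3), straight(3), straight(3)

key: cell and facing (now N) both changed — the 3 commands mix motion and turning
t0: at (-1,-2), heading W
1. arc(right, 3) → at (-4,1), heading N
2. straight(3) → at (-4,4), heading N
3. straight(3) → at (-4,7), heading N
no rival 3-sequence matches.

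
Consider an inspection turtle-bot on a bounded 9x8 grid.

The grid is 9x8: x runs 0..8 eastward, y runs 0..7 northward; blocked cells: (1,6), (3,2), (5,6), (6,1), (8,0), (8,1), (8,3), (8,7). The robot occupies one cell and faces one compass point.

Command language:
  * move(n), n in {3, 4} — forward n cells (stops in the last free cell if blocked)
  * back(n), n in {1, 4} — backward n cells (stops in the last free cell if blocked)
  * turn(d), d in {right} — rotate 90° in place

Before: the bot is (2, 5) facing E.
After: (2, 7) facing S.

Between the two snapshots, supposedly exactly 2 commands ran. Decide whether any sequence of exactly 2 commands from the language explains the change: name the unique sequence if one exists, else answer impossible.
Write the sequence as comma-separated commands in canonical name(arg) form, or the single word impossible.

turn(right), back(4)

key: back(4) runs into the grid edge before its full distance
t0: (2, 5) facing E
t=1 turn(right) ⇒ (2, 5) facing S
t=2 back(4) ⇒ (2, 7) facing S
all 25 alternatives checked — unique.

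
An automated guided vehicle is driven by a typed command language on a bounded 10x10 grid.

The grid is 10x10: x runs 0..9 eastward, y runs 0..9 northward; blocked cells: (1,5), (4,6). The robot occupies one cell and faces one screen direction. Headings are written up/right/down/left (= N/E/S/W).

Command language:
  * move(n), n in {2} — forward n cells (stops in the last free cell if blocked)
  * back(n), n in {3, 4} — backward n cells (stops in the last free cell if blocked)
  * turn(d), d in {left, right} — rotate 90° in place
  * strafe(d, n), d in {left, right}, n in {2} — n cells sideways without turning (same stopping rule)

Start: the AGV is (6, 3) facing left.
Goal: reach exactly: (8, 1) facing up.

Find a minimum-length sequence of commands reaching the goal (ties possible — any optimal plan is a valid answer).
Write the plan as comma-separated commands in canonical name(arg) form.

t0: (6, 3) facing left
t=1 strafe(left, 2) ⇒ (6, 1) facing left
t=2 turn(right) ⇒ (6, 1) facing up
t=3 strafe(right, 2) ⇒ (8, 1) facing up
no 2-step plan works, so 3 is optimal.

strafe(left, 2), turn(right), strafe(right, 2)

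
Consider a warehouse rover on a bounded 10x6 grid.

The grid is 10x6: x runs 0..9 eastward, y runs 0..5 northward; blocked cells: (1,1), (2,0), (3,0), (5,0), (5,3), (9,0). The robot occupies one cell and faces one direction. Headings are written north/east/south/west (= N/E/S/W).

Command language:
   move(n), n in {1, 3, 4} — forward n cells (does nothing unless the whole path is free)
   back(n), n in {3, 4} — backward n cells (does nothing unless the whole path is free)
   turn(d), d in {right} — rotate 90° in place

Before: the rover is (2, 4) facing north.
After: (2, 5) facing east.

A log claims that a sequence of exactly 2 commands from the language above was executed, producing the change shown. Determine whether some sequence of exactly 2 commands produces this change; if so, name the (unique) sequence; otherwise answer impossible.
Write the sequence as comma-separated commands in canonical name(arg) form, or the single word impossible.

move(1), turn(right)

key: order matters: swapping move(1) and turn(right) lands elsewhere
start: (2, 4) facing north
t=1 move(1) ⇒ (2, 5) facing north
t=2 turn(right) ⇒ (2, 5) facing east
uniquely the one of 36 2-step routes that fits.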